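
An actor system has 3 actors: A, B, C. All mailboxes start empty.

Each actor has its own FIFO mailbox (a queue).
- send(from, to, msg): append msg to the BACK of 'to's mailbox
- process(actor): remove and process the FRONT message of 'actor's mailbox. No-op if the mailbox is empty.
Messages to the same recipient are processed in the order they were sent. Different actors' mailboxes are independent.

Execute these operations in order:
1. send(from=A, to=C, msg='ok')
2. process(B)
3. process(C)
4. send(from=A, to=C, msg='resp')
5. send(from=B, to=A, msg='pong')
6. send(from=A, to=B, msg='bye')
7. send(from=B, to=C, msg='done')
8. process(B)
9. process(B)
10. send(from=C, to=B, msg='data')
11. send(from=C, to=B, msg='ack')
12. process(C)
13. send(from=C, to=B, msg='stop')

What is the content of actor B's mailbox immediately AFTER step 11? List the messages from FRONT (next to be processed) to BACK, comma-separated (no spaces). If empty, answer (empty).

After 1 (send(from=A, to=C, msg='ok')): A:[] B:[] C:[ok]
After 2 (process(B)): A:[] B:[] C:[ok]
After 3 (process(C)): A:[] B:[] C:[]
After 4 (send(from=A, to=C, msg='resp')): A:[] B:[] C:[resp]
After 5 (send(from=B, to=A, msg='pong')): A:[pong] B:[] C:[resp]
After 6 (send(from=A, to=B, msg='bye')): A:[pong] B:[bye] C:[resp]
After 7 (send(from=B, to=C, msg='done')): A:[pong] B:[bye] C:[resp,done]
After 8 (process(B)): A:[pong] B:[] C:[resp,done]
After 9 (process(B)): A:[pong] B:[] C:[resp,done]
After 10 (send(from=C, to=B, msg='data')): A:[pong] B:[data] C:[resp,done]
After 11 (send(from=C, to=B, msg='ack')): A:[pong] B:[data,ack] C:[resp,done]

data,ack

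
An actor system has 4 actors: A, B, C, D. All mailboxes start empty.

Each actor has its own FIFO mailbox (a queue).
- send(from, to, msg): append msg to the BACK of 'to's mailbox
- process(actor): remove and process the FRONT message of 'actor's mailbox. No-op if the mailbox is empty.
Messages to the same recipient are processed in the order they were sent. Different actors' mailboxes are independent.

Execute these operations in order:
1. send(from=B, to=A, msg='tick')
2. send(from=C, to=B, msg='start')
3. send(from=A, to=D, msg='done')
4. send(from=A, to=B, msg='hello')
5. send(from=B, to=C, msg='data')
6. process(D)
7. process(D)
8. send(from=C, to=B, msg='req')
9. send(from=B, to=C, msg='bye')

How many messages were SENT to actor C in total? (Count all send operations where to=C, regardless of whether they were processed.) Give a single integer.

After 1 (send(from=B, to=A, msg='tick')): A:[tick] B:[] C:[] D:[]
After 2 (send(from=C, to=B, msg='start')): A:[tick] B:[start] C:[] D:[]
After 3 (send(from=A, to=D, msg='done')): A:[tick] B:[start] C:[] D:[done]
After 4 (send(from=A, to=B, msg='hello')): A:[tick] B:[start,hello] C:[] D:[done]
After 5 (send(from=B, to=C, msg='data')): A:[tick] B:[start,hello] C:[data] D:[done]
After 6 (process(D)): A:[tick] B:[start,hello] C:[data] D:[]
After 7 (process(D)): A:[tick] B:[start,hello] C:[data] D:[]
After 8 (send(from=C, to=B, msg='req')): A:[tick] B:[start,hello,req] C:[data] D:[]
After 9 (send(from=B, to=C, msg='bye')): A:[tick] B:[start,hello,req] C:[data,bye] D:[]

Answer: 2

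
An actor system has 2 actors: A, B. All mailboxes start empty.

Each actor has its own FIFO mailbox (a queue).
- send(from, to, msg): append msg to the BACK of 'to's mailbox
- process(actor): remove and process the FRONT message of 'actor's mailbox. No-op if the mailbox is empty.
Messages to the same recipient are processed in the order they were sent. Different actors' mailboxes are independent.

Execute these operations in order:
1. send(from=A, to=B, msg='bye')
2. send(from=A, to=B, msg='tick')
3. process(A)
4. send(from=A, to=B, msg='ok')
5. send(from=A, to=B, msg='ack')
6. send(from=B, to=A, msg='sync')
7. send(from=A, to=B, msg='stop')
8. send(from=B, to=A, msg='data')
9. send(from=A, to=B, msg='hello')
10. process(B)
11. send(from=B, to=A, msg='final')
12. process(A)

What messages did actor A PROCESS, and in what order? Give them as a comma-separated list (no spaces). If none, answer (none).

After 1 (send(from=A, to=B, msg='bye')): A:[] B:[bye]
After 2 (send(from=A, to=B, msg='tick')): A:[] B:[bye,tick]
After 3 (process(A)): A:[] B:[bye,tick]
After 4 (send(from=A, to=B, msg='ok')): A:[] B:[bye,tick,ok]
After 5 (send(from=A, to=B, msg='ack')): A:[] B:[bye,tick,ok,ack]
After 6 (send(from=B, to=A, msg='sync')): A:[sync] B:[bye,tick,ok,ack]
After 7 (send(from=A, to=B, msg='stop')): A:[sync] B:[bye,tick,ok,ack,stop]
After 8 (send(from=B, to=A, msg='data')): A:[sync,data] B:[bye,tick,ok,ack,stop]
After 9 (send(from=A, to=B, msg='hello')): A:[sync,data] B:[bye,tick,ok,ack,stop,hello]
After 10 (process(B)): A:[sync,data] B:[tick,ok,ack,stop,hello]
After 11 (send(from=B, to=A, msg='final')): A:[sync,data,final] B:[tick,ok,ack,stop,hello]
After 12 (process(A)): A:[data,final] B:[tick,ok,ack,stop,hello]

Answer: sync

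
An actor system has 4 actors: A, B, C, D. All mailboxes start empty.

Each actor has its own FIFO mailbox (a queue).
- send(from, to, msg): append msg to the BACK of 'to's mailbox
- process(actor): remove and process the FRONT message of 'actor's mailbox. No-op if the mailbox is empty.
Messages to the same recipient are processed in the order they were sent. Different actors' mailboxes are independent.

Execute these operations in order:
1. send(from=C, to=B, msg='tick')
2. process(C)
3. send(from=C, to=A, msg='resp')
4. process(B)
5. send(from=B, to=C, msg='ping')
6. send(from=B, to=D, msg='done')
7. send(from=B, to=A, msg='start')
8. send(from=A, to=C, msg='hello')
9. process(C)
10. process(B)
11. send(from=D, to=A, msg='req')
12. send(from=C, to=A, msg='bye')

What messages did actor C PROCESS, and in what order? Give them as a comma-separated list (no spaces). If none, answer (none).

After 1 (send(from=C, to=B, msg='tick')): A:[] B:[tick] C:[] D:[]
After 2 (process(C)): A:[] B:[tick] C:[] D:[]
After 3 (send(from=C, to=A, msg='resp')): A:[resp] B:[tick] C:[] D:[]
After 4 (process(B)): A:[resp] B:[] C:[] D:[]
After 5 (send(from=B, to=C, msg='ping')): A:[resp] B:[] C:[ping] D:[]
After 6 (send(from=B, to=D, msg='done')): A:[resp] B:[] C:[ping] D:[done]
After 7 (send(from=B, to=A, msg='start')): A:[resp,start] B:[] C:[ping] D:[done]
After 8 (send(from=A, to=C, msg='hello')): A:[resp,start] B:[] C:[ping,hello] D:[done]
After 9 (process(C)): A:[resp,start] B:[] C:[hello] D:[done]
After 10 (process(B)): A:[resp,start] B:[] C:[hello] D:[done]
After 11 (send(from=D, to=A, msg='req')): A:[resp,start,req] B:[] C:[hello] D:[done]
After 12 (send(from=C, to=A, msg='bye')): A:[resp,start,req,bye] B:[] C:[hello] D:[done]

Answer: ping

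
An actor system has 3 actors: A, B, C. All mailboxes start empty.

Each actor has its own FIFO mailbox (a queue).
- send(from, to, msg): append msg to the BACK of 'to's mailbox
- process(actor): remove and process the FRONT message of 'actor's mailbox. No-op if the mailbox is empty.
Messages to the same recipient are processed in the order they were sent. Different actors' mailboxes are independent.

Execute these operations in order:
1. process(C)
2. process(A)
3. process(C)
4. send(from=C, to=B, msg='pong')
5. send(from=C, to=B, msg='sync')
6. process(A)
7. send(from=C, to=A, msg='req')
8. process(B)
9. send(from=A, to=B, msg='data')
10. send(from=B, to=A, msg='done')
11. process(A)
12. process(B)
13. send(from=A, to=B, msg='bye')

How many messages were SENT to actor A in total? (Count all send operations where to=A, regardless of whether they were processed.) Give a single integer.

Answer: 2

Derivation:
After 1 (process(C)): A:[] B:[] C:[]
After 2 (process(A)): A:[] B:[] C:[]
After 3 (process(C)): A:[] B:[] C:[]
After 4 (send(from=C, to=B, msg='pong')): A:[] B:[pong] C:[]
After 5 (send(from=C, to=B, msg='sync')): A:[] B:[pong,sync] C:[]
After 6 (process(A)): A:[] B:[pong,sync] C:[]
After 7 (send(from=C, to=A, msg='req')): A:[req] B:[pong,sync] C:[]
After 8 (process(B)): A:[req] B:[sync] C:[]
After 9 (send(from=A, to=B, msg='data')): A:[req] B:[sync,data] C:[]
After 10 (send(from=B, to=A, msg='done')): A:[req,done] B:[sync,data] C:[]
After 11 (process(A)): A:[done] B:[sync,data] C:[]
After 12 (process(B)): A:[done] B:[data] C:[]
After 13 (send(from=A, to=B, msg='bye')): A:[done] B:[data,bye] C:[]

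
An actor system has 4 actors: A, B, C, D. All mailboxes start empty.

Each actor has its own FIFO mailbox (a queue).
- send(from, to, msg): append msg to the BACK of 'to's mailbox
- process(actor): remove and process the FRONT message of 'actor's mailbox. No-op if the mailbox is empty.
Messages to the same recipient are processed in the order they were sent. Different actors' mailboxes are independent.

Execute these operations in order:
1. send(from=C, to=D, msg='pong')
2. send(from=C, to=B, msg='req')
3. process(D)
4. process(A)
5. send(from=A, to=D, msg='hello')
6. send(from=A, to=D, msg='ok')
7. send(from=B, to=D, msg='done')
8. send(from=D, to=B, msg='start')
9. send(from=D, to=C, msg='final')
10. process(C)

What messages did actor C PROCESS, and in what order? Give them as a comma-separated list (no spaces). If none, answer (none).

Answer: final

Derivation:
After 1 (send(from=C, to=D, msg='pong')): A:[] B:[] C:[] D:[pong]
After 2 (send(from=C, to=B, msg='req')): A:[] B:[req] C:[] D:[pong]
After 3 (process(D)): A:[] B:[req] C:[] D:[]
After 4 (process(A)): A:[] B:[req] C:[] D:[]
After 5 (send(from=A, to=D, msg='hello')): A:[] B:[req] C:[] D:[hello]
After 6 (send(from=A, to=D, msg='ok')): A:[] B:[req] C:[] D:[hello,ok]
After 7 (send(from=B, to=D, msg='done')): A:[] B:[req] C:[] D:[hello,ok,done]
After 8 (send(from=D, to=B, msg='start')): A:[] B:[req,start] C:[] D:[hello,ok,done]
After 9 (send(from=D, to=C, msg='final')): A:[] B:[req,start] C:[final] D:[hello,ok,done]
After 10 (process(C)): A:[] B:[req,start] C:[] D:[hello,ok,done]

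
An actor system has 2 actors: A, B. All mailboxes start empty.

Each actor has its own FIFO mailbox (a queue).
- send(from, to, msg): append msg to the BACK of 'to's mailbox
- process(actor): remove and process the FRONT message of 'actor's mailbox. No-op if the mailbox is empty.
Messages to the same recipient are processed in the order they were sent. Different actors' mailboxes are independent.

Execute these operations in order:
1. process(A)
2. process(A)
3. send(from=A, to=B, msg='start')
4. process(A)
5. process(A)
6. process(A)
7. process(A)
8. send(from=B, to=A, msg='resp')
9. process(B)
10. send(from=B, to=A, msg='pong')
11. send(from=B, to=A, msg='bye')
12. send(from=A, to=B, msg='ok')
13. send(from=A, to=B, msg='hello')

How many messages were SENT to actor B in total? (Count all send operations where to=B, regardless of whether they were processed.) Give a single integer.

After 1 (process(A)): A:[] B:[]
After 2 (process(A)): A:[] B:[]
After 3 (send(from=A, to=B, msg='start')): A:[] B:[start]
After 4 (process(A)): A:[] B:[start]
After 5 (process(A)): A:[] B:[start]
After 6 (process(A)): A:[] B:[start]
After 7 (process(A)): A:[] B:[start]
After 8 (send(from=B, to=A, msg='resp')): A:[resp] B:[start]
After 9 (process(B)): A:[resp] B:[]
After 10 (send(from=B, to=A, msg='pong')): A:[resp,pong] B:[]
After 11 (send(from=B, to=A, msg='bye')): A:[resp,pong,bye] B:[]
After 12 (send(from=A, to=B, msg='ok')): A:[resp,pong,bye] B:[ok]
After 13 (send(from=A, to=B, msg='hello')): A:[resp,pong,bye] B:[ok,hello]

Answer: 3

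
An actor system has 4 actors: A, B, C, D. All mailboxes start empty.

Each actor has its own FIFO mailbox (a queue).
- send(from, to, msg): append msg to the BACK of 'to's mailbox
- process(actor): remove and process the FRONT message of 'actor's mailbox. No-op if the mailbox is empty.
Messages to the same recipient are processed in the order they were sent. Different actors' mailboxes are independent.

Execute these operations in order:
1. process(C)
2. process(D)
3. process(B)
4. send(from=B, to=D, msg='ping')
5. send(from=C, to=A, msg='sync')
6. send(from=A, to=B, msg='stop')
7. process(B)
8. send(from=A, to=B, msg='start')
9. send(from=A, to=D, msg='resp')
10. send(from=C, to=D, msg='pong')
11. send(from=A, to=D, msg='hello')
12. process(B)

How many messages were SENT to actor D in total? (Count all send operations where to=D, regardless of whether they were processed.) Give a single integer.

Answer: 4

Derivation:
After 1 (process(C)): A:[] B:[] C:[] D:[]
After 2 (process(D)): A:[] B:[] C:[] D:[]
After 3 (process(B)): A:[] B:[] C:[] D:[]
After 4 (send(from=B, to=D, msg='ping')): A:[] B:[] C:[] D:[ping]
After 5 (send(from=C, to=A, msg='sync')): A:[sync] B:[] C:[] D:[ping]
After 6 (send(from=A, to=B, msg='stop')): A:[sync] B:[stop] C:[] D:[ping]
After 7 (process(B)): A:[sync] B:[] C:[] D:[ping]
After 8 (send(from=A, to=B, msg='start')): A:[sync] B:[start] C:[] D:[ping]
After 9 (send(from=A, to=D, msg='resp')): A:[sync] B:[start] C:[] D:[ping,resp]
After 10 (send(from=C, to=D, msg='pong')): A:[sync] B:[start] C:[] D:[ping,resp,pong]
After 11 (send(from=A, to=D, msg='hello')): A:[sync] B:[start] C:[] D:[ping,resp,pong,hello]
After 12 (process(B)): A:[sync] B:[] C:[] D:[ping,resp,pong,hello]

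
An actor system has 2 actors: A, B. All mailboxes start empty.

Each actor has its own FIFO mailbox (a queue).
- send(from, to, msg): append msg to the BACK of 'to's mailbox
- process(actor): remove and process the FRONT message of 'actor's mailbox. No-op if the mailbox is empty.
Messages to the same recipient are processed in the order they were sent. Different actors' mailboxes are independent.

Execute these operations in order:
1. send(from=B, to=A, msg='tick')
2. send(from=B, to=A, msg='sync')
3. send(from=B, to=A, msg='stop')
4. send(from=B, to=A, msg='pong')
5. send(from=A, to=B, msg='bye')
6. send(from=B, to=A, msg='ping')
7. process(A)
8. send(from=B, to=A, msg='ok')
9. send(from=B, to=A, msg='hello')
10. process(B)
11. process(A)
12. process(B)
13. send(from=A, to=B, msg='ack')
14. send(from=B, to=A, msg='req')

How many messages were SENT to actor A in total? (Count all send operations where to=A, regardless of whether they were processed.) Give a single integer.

Answer: 8

Derivation:
After 1 (send(from=B, to=A, msg='tick')): A:[tick] B:[]
After 2 (send(from=B, to=A, msg='sync')): A:[tick,sync] B:[]
After 3 (send(from=B, to=A, msg='stop')): A:[tick,sync,stop] B:[]
After 4 (send(from=B, to=A, msg='pong')): A:[tick,sync,stop,pong] B:[]
After 5 (send(from=A, to=B, msg='bye')): A:[tick,sync,stop,pong] B:[bye]
After 6 (send(from=B, to=A, msg='ping')): A:[tick,sync,stop,pong,ping] B:[bye]
After 7 (process(A)): A:[sync,stop,pong,ping] B:[bye]
After 8 (send(from=B, to=A, msg='ok')): A:[sync,stop,pong,ping,ok] B:[bye]
After 9 (send(from=B, to=A, msg='hello')): A:[sync,stop,pong,ping,ok,hello] B:[bye]
After 10 (process(B)): A:[sync,stop,pong,ping,ok,hello] B:[]
After 11 (process(A)): A:[stop,pong,ping,ok,hello] B:[]
After 12 (process(B)): A:[stop,pong,ping,ok,hello] B:[]
After 13 (send(from=A, to=B, msg='ack')): A:[stop,pong,ping,ok,hello] B:[ack]
After 14 (send(from=B, to=A, msg='req')): A:[stop,pong,ping,ok,hello,req] B:[ack]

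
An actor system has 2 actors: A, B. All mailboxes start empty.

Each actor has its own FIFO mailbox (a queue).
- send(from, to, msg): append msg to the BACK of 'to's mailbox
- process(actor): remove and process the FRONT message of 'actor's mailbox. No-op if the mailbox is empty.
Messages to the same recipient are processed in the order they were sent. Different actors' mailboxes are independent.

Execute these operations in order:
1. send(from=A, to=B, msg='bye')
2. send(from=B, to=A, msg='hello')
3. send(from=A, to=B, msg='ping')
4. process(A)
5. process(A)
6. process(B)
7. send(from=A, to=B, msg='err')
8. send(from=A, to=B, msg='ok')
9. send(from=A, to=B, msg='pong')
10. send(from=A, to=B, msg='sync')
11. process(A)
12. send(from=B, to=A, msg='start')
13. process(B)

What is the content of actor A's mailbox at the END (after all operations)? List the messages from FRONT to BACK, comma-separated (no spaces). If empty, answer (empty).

After 1 (send(from=A, to=B, msg='bye')): A:[] B:[bye]
After 2 (send(from=B, to=A, msg='hello')): A:[hello] B:[bye]
After 3 (send(from=A, to=B, msg='ping')): A:[hello] B:[bye,ping]
After 4 (process(A)): A:[] B:[bye,ping]
After 5 (process(A)): A:[] B:[bye,ping]
After 6 (process(B)): A:[] B:[ping]
After 7 (send(from=A, to=B, msg='err')): A:[] B:[ping,err]
After 8 (send(from=A, to=B, msg='ok')): A:[] B:[ping,err,ok]
After 9 (send(from=A, to=B, msg='pong')): A:[] B:[ping,err,ok,pong]
After 10 (send(from=A, to=B, msg='sync')): A:[] B:[ping,err,ok,pong,sync]
After 11 (process(A)): A:[] B:[ping,err,ok,pong,sync]
After 12 (send(from=B, to=A, msg='start')): A:[start] B:[ping,err,ok,pong,sync]
After 13 (process(B)): A:[start] B:[err,ok,pong,sync]

Answer: start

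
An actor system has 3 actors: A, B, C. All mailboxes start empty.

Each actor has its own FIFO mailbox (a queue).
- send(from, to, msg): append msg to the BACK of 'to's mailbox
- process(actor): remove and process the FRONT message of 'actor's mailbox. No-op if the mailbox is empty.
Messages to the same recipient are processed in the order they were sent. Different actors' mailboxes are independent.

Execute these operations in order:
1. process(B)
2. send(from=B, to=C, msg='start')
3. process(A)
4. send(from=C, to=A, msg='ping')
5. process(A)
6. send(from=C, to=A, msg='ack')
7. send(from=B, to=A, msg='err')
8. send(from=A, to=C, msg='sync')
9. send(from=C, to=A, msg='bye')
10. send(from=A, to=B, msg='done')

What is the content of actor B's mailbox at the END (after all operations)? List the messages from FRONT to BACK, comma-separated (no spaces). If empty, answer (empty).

After 1 (process(B)): A:[] B:[] C:[]
After 2 (send(from=B, to=C, msg='start')): A:[] B:[] C:[start]
After 3 (process(A)): A:[] B:[] C:[start]
After 4 (send(from=C, to=A, msg='ping')): A:[ping] B:[] C:[start]
After 5 (process(A)): A:[] B:[] C:[start]
After 6 (send(from=C, to=A, msg='ack')): A:[ack] B:[] C:[start]
After 7 (send(from=B, to=A, msg='err')): A:[ack,err] B:[] C:[start]
After 8 (send(from=A, to=C, msg='sync')): A:[ack,err] B:[] C:[start,sync]
After 9 (send(from=C, to=A, msg='bye')): A:[ack,err,bye] B:[] C:[start,sync]
After 10 (send(from=A, to=B, msg='done')): A:[ack,err,bye] B:[done] C:[start,sync]

Answer: done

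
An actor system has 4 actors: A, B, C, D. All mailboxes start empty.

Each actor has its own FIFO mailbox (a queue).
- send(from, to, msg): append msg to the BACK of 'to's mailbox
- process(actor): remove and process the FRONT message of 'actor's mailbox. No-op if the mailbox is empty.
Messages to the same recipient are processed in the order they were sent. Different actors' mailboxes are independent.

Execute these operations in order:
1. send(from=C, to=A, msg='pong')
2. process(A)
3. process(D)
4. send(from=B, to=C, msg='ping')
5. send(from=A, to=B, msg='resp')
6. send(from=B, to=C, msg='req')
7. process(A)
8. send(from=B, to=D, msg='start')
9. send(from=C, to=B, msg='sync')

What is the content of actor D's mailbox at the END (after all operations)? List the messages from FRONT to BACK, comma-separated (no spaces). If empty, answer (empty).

Answer: start

Derivation:
After 1 (send(from=C, to=A, msg='pong')): A:[pong] B:[] C:[] D:[]
After 2 (process(A)): A:[] B:[] C:[] D:[]
After 3 (process(D)): A:[] B:[] C:[] D:[]
After 4 (send(from=B, to=C, msg='ping')): A:[] B:[] C:[ping] D:[]
After 5 (send(from=A, to=B, msg='resp')): A:[] B:[resp] C:[ping] D:[]
After 6 (send(from=B, to=C, msg='req')): A:[] B:[resp] C:[ping,req] D:[]
After 7 (process(A)): A:[] B:[resp] C:[ping,req] D:[]
After 8 (send(from=B, to=D, msg='start')): A:[] B:[resp] C:[ping,req] D:[start]
After 9 (send(from=C, to=B, msg='sync')): A:[] B:[resp,sync] C:[ping,req] D:[start]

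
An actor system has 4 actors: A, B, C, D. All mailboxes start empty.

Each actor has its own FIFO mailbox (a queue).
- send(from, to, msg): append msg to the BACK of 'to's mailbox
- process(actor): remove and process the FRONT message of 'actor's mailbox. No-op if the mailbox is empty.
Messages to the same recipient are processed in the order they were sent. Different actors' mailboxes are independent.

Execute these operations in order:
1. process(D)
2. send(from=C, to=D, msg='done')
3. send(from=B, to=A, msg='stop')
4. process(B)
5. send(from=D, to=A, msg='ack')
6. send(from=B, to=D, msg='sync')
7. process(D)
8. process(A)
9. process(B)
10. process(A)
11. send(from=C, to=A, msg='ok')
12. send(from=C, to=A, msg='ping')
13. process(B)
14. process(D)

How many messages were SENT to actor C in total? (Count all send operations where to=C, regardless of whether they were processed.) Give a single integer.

Answer: 0

Derivation:
After 1 (process(D)): A:[] B:[] C:[] D:[]
After 2 (send(from=C, to=D, msg='done')): A:[] B:[] C:[] D:[done]
After 3 (send(from=B, to=A, msg='stop')): A:[stop] B:[] C:[] D:[done]
After 4 (process(B)): A:[stop] B:[] C:[] D:[done]
After 5 (send(from=D, to=A, msg='ack')): A:[stop,ack] B:[] C:[] D:[done]
After 6 (send(from=B, to=D, msg='sync')): A:[stop,ack] B:[] C:[] D:[done,sync]
After 7 (process(D)): A:[stop,ack] B:[] C:[] D:[sync]
After 8 (process(A)): A:[ack] B:[] C:[] D:[sync]
After 9 (process(B)): A:[ack] B:[] C:[] D:[sync]
After 10 (process(A)): A:[] B:[] C:[] D:[sync]
After 11 (send(from=C, to=A, msg='ok')): A:[ok] B:[] C:[] D:[sync]
After 12 (send(from=C, to=A, msg='ping')): A:[ok,ping] B:[] C:[] D:[sync]
After 13 (process(B)): A:[ok,ping] B:[] C:[] D:[sync]
After 14 (process(D)): A:[ok,ping] B:[] C:[] D:[]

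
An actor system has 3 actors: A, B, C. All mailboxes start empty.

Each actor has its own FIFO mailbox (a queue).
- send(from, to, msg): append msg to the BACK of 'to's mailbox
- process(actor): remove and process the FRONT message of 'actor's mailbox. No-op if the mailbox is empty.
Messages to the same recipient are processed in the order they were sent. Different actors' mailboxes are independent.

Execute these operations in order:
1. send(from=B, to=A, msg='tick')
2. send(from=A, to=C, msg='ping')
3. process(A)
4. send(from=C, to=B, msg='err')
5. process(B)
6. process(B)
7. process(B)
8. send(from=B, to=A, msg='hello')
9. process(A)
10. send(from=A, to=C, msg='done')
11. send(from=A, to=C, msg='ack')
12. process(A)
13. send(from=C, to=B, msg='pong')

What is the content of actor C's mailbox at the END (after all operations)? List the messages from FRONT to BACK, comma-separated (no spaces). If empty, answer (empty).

Answer: ping,done,ack

Derivation:
After 1 (send(from=B, to=A, msg='tick')): A:[tick] B:[] C:[]
After 2 (send(from=A, to=C, msg='ping')): A:[tick] B:[] C:[ping]
After 3 (process(A)): A:[] B:[] C:[ping]
After 4 (send(from=C, to=B, msg='err')): A:[] B:[err] C:[ping]
After 5 (process(B)): A:[] B:[] C:[ping]
After 6 (process(B)): A:[] B:[] C:[ping]
After 7 (process(B)): A:[] B:[] C:[ping]
After 8 (send(from=B, to=A, msg='hello')): A:[hello] B:[] C:[ping]
After 9 (process(A)): A:[] B:[] C:[ping]
After 10 (send(from=A, to=C, msg='done')): A:[] B:[] C:[ping,done]
After 11 (send(from=A, to=C, msg='ack')): A:[] B:[] C:[ping,done,ack]
After 12 (process(A)): A:[] B:[] C:[ping,done,ack]
After 13 (send(from=C, to=B, msg='pong')): A:[] B:[pong] C:[ping,done,ack]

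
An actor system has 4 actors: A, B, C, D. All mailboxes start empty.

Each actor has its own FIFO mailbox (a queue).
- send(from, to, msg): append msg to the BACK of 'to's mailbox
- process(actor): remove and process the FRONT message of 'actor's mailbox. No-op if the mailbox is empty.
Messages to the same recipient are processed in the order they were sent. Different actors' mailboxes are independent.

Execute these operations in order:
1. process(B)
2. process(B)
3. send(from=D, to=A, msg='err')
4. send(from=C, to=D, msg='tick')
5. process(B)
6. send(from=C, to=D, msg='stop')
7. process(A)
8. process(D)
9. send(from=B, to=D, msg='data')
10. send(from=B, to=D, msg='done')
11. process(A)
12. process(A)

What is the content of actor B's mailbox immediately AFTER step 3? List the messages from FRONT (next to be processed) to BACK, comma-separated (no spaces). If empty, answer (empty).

After 1 (process(B)): A:[] B:[] C:[] D:[]
After 2 (process(B)): A:[] B:[] C:[] D:[]
After 3 (send(from=D, to=A, msg='err')): A:[err] B:[] C:[] D:[]

(empty)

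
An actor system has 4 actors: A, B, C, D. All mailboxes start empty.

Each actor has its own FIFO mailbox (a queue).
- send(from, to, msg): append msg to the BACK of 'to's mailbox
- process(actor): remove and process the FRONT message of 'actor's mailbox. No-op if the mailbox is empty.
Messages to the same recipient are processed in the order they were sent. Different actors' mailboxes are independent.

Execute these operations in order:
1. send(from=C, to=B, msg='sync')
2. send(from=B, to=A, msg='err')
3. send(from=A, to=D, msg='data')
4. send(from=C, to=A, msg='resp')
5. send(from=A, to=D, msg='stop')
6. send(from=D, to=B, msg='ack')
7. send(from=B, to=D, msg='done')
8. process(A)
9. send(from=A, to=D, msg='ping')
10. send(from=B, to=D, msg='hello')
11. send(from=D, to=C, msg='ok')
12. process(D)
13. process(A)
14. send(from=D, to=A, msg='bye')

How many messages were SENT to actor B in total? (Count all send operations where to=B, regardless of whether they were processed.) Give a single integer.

Answer: 2

Derivation:
After 1 (send(from=C, to=B, msg='sync')): A:[] B:[sync] C:[] D:[]
After 2 (send(from=B, to=A, msg='err')): A:[err] B:[sync] C:[] D:[]
After 3 (send(from=A, to=D, msg='data')): A:[err] B:[sync] C:[] D:[data]
After 4 (send(from=C, to=A, msg='resp')): A:[err,resp] B:[sync] C:[] D:[data]
After 5 (send(from=A, to=D, msg='stop')): A:[err,resp] B:[sync] C:[] D:[data,stop]
After 6 (send(from=D, to=B, msg='ack')): A:[err,resp] B:[sync,ack] C:[] D:[data,stop]
After 7 (send(from=B, to=D, msg='done')): A:[err,resp] B:[sync,ack] C:[] D:[data,stop,done]
After 8 (process(A)): A:[resp] B:[sync,ack] C:[] D:[data,stop,done]
After 9 (send(from=A, to=D, msg='ping')): A:[resp] B:[sync,ack] C:[] D:[data,stop,done,ping]
After 10 (send(from=B, to=D, msg='hello')): A:[resp] B:[sync,ack] C:[] D:[data,stop,done,ping,hello]
After 11 (send(from=D, to=C, msg='ok')): A:[resp] B:[sync,ack] C:[ok] D:[data,stop,done,ping,hello]
After 12 (process(D)): A:[resp] B:[sync,ack] C:[ok] D:[stop,done,ping,hello]
After 13 (process(A)): A:[] B:[sync,ack] C:[ok] D:[stop,done,ping,hello]
After 14 (send(from=D, to=A, msg='bye')): A:[bye] B:[sync,ack] C:[ok] D:[stop,done,ping,hello]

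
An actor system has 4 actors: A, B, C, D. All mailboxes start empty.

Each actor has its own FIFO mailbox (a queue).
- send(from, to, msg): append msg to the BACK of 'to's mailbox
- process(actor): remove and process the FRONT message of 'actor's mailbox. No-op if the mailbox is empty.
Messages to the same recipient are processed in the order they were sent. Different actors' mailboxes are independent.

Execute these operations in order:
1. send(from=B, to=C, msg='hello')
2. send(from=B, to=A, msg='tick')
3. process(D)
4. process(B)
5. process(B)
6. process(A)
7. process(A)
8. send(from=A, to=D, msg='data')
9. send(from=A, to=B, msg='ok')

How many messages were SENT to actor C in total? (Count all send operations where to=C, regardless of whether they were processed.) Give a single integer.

Answer: 1

Derivation:
After 1 (send(from=B, to=C, msg='hello')): A:[] B:[] C:[hello] D:[]
After 2 (send(from=B, to=A, msg='tick')): A:[tick] B:[] C:[hello] D:[]
After 3 (process(D)): A:[tick] B:[] C:[hello] D:[]
After 4 (process(B)): A:[tick] B:[] C:[hello] D:[]
After 5 (process(B)): A:[tick] B:[] C:[hello] D:[]
After 6 (process(A)): A:[] B:[] C:[hello] D:[]
After 7 (process(A)): A:[] B:[] C:[hello] D:[]
After 8 (send(from=A, to=D, msg='data')): A:[] B:[] C:[hello] D:[data]
After 9 (send(from=A, to=B, msg='ok')): A:[] B:[ok] C:[hello] D:[data]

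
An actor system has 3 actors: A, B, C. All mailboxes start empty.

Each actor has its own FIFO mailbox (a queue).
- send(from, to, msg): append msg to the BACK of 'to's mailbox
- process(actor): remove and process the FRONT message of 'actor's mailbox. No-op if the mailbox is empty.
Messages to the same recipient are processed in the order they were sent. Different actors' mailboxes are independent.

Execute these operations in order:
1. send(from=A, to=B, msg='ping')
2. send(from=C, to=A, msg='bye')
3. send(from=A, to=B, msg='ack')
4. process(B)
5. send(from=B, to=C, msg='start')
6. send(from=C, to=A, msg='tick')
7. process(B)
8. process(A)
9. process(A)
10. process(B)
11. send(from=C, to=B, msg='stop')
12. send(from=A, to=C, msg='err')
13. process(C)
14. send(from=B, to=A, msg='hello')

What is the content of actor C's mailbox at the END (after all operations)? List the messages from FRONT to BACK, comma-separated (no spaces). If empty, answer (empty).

Answer: err

Derivation:
After 1 (send(from=A, to=B, msg='ping')): A:[] B:[ping] C:[]
After 2 (send(from=C, to=A, msg='bye')): A:[bye] B:[ping] C:[]
After 3 (send(from=A, to=B, msg='ack')): A:[bye] B:[ping,ack] C:[]
After 4 (process(B)): A:[bye] B:[ack] C:[]
After 5 (send(from=B, to=C, msg='start')): A:[bye] B:[ack] C:[start]
After 6 (send(from=C, to=A, msg='tick')): A:[bye,tick] B:[ack] C:[start]
After 7 (process(B)): A:[bye,tick] B:[] C:[start]
After 8 (process(A)): A:[tick] B:[] C:[start]
After 9 (process(A)): A:[] B:[] C:[start]
After 10 (process(B)): A:[] B:[] C:[start]
After 11 (send(from=C, to=B, msg='stop')): A:[] B:[stop] C:[start]
After 12 (send(from=A, to=C, msg='err')): A:[] B:[stop] C:[start,err]
After 13 (process(C)): A:[] B:[stop] C:[err]
After 14 (send(from=B, to=A, msg='hello')): A:[hello] B:[stop] C:[err]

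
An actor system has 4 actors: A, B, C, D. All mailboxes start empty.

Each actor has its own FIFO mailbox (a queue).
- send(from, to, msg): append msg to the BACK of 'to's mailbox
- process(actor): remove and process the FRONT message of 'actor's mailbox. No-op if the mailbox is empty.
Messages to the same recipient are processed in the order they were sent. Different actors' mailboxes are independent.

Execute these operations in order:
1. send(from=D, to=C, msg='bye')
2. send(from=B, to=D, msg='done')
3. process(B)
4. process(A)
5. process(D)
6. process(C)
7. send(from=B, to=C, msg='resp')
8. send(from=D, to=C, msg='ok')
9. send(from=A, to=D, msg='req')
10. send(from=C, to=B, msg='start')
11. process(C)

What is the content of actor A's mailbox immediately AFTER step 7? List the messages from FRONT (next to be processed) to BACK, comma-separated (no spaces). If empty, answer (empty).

After 1 (send(from=D, to=C, msg='bye')): A:[] B:[] C:[bye] D:[]
After 2 (send(from=B, to=D, msg='done')): A:[] B:[] C:[bye] D:[done]
After 3 (process(B)): A:[] B:[] C:[bye] D:[done]
After 4 (process(A)): A:[] B:[] C:[bye] D:[done]
After 5 (process(D)): A:[] B:[] C:[bye] D:[]
After 6 (process(C)): A:[] B:[] C:[] D:[]
After 7 (send(from=B, to=C, msg='resp')): A:[] B:[] C:[resp] D:[]

(empty)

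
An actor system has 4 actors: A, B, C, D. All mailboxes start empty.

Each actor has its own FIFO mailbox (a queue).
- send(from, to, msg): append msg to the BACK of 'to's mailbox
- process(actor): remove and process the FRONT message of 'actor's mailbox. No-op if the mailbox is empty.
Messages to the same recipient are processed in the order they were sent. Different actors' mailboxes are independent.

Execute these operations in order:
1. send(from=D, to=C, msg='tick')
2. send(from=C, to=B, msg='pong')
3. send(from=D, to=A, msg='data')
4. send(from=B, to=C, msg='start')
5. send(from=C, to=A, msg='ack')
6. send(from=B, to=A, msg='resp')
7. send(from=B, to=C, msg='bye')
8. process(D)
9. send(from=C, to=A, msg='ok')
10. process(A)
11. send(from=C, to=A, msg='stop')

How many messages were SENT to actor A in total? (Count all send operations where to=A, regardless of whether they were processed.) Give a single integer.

Answer: 5

Derivation:
After 1 (send(from=D, to=C, msg='tick')): A:[] B:[] C:[tick] D:[]
After 2 (send(from=C, to=B, msg='pong')): A:[] B:[pong] C:[tick] D:[]
After 3 (send(from=D, to=A, msg='data')): A:[data] B:[pong] C:[tick] D:[]
After 4 (send(from=B, to=C, msg='start')): A:[data] B:[pong] C:[tick,start] D:[]
After 5 (send(from=C, to=A, msg='ack')): A:[data,ack] B:[pong] C:[tick,start] D:[]
After 6 (send(from=B, to=A, msg='resp')): A:[data,ack,resp] B:[pong] C:[tick,start] D:[]
After 7 (send(from=B, to=C, msg='bye')): A:[data,ack,resp] B:[pong] C:[tick,start,bye] D:[]
After 8 (process(D)): A:[data,ack,resp] B:[pong] C:[tick,start,bye] D:[]
After 9 (send(from=C, to=A, msg='ok')): A:[data,ack,resp,ok] B:[pong] C:[tick,start,bye] D:[]
After 10 (process(A)): A:[ack,resp,ok] B:[pong] C:[tick,start,bye] D:[]
After 11 (send(from=C, to=A, msg='stop')): A:[ack,resp,ok,stop] B:[pong] C:[tick,start,bye] D:[]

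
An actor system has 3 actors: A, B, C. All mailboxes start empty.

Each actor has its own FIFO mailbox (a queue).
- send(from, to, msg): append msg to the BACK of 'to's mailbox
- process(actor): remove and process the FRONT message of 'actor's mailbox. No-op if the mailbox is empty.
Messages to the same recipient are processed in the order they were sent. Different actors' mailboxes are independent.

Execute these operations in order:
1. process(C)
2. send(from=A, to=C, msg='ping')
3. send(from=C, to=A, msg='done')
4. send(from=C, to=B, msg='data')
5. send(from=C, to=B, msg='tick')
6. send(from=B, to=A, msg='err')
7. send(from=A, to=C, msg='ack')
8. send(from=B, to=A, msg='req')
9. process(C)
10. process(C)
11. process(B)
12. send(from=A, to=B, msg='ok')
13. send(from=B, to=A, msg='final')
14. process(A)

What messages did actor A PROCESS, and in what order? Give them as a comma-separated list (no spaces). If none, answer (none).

After 1 (process(C)): A:[] B:[] C:[]
After 2 (send(from=A, to=C, msg='ping')): A:[] B:[] C:[ping]
After 3 (send(from=C, to=A, msg='done')): A:[done] B:[] C:[ping]
After 4 (send(from=C, to=B, msg='data')): A:[done] B:[data] C:[ping]
After 5 (send(from=C, to=B, msg='tick')): A:[done] B:[data,tick] C:[ping]
After 6 (send(from=B, to=A, msg='err')): A:[done,err] B:[data,tick] C:[ping]
After 7 (send(from=A, to=C, msg='ack')): A:[done,err] B:[data,tick] C:[ping,ack]
After 8 (send(from=B, to=A, msg='req')): A:[done,err,req] B:[data,tick] C:[ping,ack]
After 9 (process(C)): A:[done,err,req] B:[data,tick] C:[ack]
After 10 (process(C)): A:[done,err,req] B:[data,tick] C:[]
After 11 (process(B)): A:[done,err,req] B:[tick] C:[]
After 12 (send(from=A, to=B, msg='ok')): A:[done,err,req] B:[tick,ok] C:[]
After 13 (send(from=B, to=A, msg='final')): A:[done,err,req,final] B:[tick,ok] C:[]
After 14 (process(A)): A:[err,req,final] B:[tick,ok] C:[]

Answer: done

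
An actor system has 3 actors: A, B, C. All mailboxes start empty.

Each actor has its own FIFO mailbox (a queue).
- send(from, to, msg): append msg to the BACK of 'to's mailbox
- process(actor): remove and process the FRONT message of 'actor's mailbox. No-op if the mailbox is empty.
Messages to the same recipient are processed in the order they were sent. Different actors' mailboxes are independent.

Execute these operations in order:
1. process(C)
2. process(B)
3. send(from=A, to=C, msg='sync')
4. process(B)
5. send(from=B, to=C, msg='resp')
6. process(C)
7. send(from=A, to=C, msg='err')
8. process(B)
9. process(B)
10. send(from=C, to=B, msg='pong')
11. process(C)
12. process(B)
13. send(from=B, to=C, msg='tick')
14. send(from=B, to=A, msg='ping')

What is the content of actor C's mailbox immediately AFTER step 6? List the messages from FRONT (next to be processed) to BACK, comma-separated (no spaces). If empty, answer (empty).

After 1 (process(C)): A:[] B:[] C:[]
After 2 (process(B)): A:[] B:[] C:[]
After 3 (send(from=A, to=C, msg='sync')): A:[] B:[] C:[sync]
After 4 (process(B)): A:[] B:[] C:[sync]
After 5 (send(from=B, to=C, msg='resp')): A:[] B:[] C:[sync,resp]
After 6 (process(C)): A:[] B:[] C:[resp]

resp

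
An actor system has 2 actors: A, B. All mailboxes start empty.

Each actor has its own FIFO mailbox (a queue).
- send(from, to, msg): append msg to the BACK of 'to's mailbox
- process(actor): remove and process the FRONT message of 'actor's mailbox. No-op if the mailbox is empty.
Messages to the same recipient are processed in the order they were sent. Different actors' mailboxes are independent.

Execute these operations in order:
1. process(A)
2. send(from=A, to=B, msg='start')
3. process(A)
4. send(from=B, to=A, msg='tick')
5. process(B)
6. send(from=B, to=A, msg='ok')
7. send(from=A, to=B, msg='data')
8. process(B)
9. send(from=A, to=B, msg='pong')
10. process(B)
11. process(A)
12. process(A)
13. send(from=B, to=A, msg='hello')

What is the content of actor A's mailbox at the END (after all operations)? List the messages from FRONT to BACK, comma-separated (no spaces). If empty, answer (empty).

Answer: hello

Derivation:
After 1 (process(A)): A:[] B:[]
After 2 (send(from=A, to=B, msg='start')): A:[] B:[start]
After 3 (process(A)): A:[] B:[start]
After 4 (send(from=B, to=A, msg='tick')): A:[tick] B:[start]
After 5 (process(B)): A:[tick] B:[]
After 6 (send(from=B, to=A, msg='ok')): A:[tick,ok] B:[]
After 7 (send(from=A, to=B, msg='data')): A:[tick,ok] B:[data]
After 8 (process(B)): A:[tick,ok] B:[]
After 9 (send(from=A, to=B, msg='pong')): A:[tick,ok] B:[pong]
After 10 (process(B)): A:[tick,ok] B:[]
After 11 (process(A)): A:[ok] B:[]
After 12 (process(A)): A:[] B:[]
After 13 (send(from=B, to=A, msg='hello')): A:[hello] B:[]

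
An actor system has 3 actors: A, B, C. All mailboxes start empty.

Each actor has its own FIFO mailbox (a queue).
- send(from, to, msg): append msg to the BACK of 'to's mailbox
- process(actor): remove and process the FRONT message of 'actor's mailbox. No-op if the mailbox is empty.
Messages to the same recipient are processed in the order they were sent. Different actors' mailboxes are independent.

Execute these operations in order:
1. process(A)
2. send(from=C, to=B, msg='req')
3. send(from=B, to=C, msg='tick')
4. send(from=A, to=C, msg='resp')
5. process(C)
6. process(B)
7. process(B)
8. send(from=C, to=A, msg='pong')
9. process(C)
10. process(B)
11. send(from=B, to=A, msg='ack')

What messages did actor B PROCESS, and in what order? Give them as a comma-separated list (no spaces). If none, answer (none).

After 1 (process(A)): A:[] B:[] C:[]
After 2 (send(from=C, to=B, msg='req')): A:[] B:[req] C:[]
After 3 (send(from=B, to=C, msg='tick')): A:[] B:[req] C:[tick]
After 4 (send(from=A, to=C, msg='resp')): A:[] B:[req] C:[tick,resp]
After 5 (process(C)): A:[] B:[req] C:[resp]
After 6 (process(B)): A:[] B:[] C:[resp]
After 7 (process(B)): A:[] B:[] C:[resp]
After 8 (send(from=C, to=A, msg='pong')): A:[pong] B:[] C:[resp]
After 9 (process(C)): A:[pong] B:[] C:[]
After 10 (process(B)): A:[pong] B:[] C:[]
After 11 (send(from=B, to=A, msg='ack')): A:[pong,ack] B:[] C:[]

Answer: req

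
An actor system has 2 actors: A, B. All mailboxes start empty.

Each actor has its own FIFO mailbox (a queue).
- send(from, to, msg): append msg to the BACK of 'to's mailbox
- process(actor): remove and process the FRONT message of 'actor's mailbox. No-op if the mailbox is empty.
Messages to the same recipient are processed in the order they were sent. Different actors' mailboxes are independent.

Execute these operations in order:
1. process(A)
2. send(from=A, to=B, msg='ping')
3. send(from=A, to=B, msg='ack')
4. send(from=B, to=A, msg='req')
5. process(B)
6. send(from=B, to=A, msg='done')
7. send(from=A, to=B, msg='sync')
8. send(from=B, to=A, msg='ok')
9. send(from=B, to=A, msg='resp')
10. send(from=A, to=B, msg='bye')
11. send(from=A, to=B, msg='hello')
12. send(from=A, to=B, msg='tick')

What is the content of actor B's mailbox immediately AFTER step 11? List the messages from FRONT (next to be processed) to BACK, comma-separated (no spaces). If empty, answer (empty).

After 1 (process(A)): A:[] B:[]
After 2 (send(from=A, to=B, msg='ping')): A:[] B:[ping]
After 3 (send(from=A, to=B, msg='ack')): A:[] B:[ping,ack]
After 4 (send(from=B, to=A, msg='req')): A:[req] B:[ping,ack]
After 5 (process(B)): A:[req] B:[ack]
After 6 (send(from=B, to=A, msg='done')): A:[req,done] B:[ack]
After 7 (send(from=A, to=B, msg='sync')): A:[req,done] B:[ack,sync]
After 8 (send(from=B, to=A, msg='ok')): A:[req,done,ok] B:[ack,sync]
After 9 (send(from=B, to=A, msg='resp')): A:[req,done,ok,resp] B:[ack,sync]
After 10 (send(from=A, to=B, msg='bye')): A:[req,done,ok,resp] B:[ack,sync,bye]
After 11 (send(from=A, to=B, msg='hello')): A:[req,done,ok,resp] B:[ack,sync,bye,hello]

ack,sync,bye,hello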